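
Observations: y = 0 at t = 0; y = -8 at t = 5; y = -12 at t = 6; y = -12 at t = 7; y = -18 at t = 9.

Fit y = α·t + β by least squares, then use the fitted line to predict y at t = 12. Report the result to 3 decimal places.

With design matrix X, XᵀX = [[191, 27]; [27, 5]] and Xᵀy = [-358, -50]ᵀ.
Δ = 191·5 − 27² = 226.
α = ((-358)·5 − 27·(-50))/226 = -220/113; β = (191·(-50) − 27·(-358))/226 = 58/113.
At t = 12: ŷ = (-220/113)·(12) + (58/113)·(1) = -2582/113.

ŷ = -22.850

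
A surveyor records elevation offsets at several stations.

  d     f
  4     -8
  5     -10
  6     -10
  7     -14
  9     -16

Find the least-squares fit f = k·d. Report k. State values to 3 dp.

k = -1.855

Entries of XᵀX: Σd·d = 207.
Moment sums: Σd·f = -384.
XᵀX·[k]ᵀ = Xᵀf becomes [[207]]·[k]ᵀ = [-384]ᵀ.
Hence k = -384 / 207 ≈ -1.85507.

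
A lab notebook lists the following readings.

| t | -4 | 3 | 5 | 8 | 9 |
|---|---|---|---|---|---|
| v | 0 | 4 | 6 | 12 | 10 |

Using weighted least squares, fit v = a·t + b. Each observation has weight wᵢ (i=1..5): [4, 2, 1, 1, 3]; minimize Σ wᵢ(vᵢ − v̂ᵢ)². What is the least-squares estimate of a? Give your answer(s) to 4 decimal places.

Normal-equation sums: Σwᵢ·t·t = 414, Σwᵢ·t = 30, Σwᵢ·1 = 11.
And Σwᵢ·t·v = 420, Σwᵢ·v = 56.
So XᵀWX·[a, b]ᵀ = XᵀWv: [[414, 30]; [30, 11]]·[a, b]ᵀ = [420, 56]ᵀ.
Eliminating b: 11·(row 1) − 30·(row 2) gives 3654·a = 11·420 − 30·56 = 2940, so a = 70/87.
Then b = (56 − 30·(70/87))/11 = 84/29.

a = 0.8046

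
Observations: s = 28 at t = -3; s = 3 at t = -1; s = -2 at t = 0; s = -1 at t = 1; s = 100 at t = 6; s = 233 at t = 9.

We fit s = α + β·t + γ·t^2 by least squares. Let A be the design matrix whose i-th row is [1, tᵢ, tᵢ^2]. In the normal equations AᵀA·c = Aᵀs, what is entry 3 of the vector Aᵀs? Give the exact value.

Entry 3 ↔ basis t^2, so (Aᵀs)_{3} = Σᵢ (t^2)·sᵢ = (9)·(28) + (1)·(3) + (0)·(-2) + (1)·(-1) + (36)·(100) + (81)·(233) = 22727.

22727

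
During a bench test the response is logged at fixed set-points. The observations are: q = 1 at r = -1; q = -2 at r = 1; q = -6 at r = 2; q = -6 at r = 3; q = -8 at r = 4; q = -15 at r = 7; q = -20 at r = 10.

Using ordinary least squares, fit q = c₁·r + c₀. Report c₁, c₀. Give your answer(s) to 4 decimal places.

c₁ = -1.9418, c₀ = -0.7877

The normal system XᵀX·[c₁, c₀]ᵀ = Xᵀq is [[180, 26]; [26, 7]]·[c₁, c₀]ᵀ = [-370, -56]ᵀ.
Eliminating c₀: 7·(row 1) − 26·(row 2) gives 584·c₁ = 7·(-370) − 26·(-56) = -1134, so c₁ = -567/292.
Then c₀ = ((-56) − 26·(-567/292))/7 = -115/146.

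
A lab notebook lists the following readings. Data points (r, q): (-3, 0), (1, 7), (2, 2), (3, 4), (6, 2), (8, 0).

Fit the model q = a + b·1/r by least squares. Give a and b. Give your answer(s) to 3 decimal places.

a = 0.920, b = 5.290

Sums needed: Σ1 = 6, Σ1/r = 43/24, Σ1/r·1/r = 97/64.
Right-hand side: Σq = 15, Σ1/r·q = 29/3.
Eliminating b: (97/64)·(row 1) − (43/24)·(row 2) gives (3389/576)·a = (97/64)·15 − (43/24)·(29/3) = 3119/576, so a = 3119/3389.
Then b = ((29/3) − (43/24)·(3119/3389))/(97/64) = 17928/3389.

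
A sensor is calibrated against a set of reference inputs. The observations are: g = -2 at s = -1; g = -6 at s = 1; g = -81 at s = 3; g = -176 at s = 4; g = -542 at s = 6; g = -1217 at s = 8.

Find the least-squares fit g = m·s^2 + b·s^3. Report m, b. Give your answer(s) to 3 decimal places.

m = -3.077, b = -1.993

Forming AᵀA = [[5731, 41811]; [41811, 313627]] and Aᵀg = [-100953, -753631]ᵀ gives AᵀA·[m, b]ᵀ = Aᵀg.
det = 5731·313627 − 41811² = 49236616.
m = ((-100953)·313627 − 41811·(-753631))/49236616 = -75760395/24618308; b = (5731·(-753631) − 41811·(-100953))/49236616 = -4459699/2238028.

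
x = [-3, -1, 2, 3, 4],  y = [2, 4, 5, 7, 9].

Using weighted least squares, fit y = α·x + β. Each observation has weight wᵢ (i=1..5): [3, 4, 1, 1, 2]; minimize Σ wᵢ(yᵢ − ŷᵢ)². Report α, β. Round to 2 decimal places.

α = 0.91, β = 4.73

Compute the Gram sums: Σwᵢ·x·x = 76, Σwᵢ·x = 0, Σwᵢ·1 = 11.
Moment sums: Σwᵢ·x·y = 69, Σwᵢ·y = 52.
Normal equations: [[76, 0]; [0, 11]]·[α, β]ᵀ = [69, 52]ᵀ.
det = 76·11 − 0² = 836.
α = (69·11 − 0·52)/836 = 69/76; β = (76·52 − 0·69)/836 = 52/11.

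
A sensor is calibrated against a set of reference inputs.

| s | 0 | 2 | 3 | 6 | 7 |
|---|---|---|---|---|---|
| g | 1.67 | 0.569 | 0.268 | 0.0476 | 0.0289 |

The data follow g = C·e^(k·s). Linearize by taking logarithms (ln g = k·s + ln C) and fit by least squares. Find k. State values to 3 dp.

With ln gᵢ as the transformed response and sᵢ as the regressor:
AᵀA = [[98.0000, 18.0000]; [18.0000, 5]], rhs = [-48.1550, -7.9567]ᵀ  (here Σs = 18.0000, Σ(s)² = 98.0000, Σln g = -7.9567, Σs·ln g = -48.1550).
Δ = 98.0000·5 − (18.0000)² = 166.0000; k = (-48.1550·5 − 18.0000·-7.9567)/166.0000 = -0.58768, ln C = (98.0000·-7.9567 − 18.0000·-48.1550)/166.0000 = 0.52432.

k = -0.588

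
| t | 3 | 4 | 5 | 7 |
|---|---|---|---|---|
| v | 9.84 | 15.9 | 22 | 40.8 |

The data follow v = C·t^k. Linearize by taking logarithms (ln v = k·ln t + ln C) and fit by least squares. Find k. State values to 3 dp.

k = 1.666

Let Y = ln v. Fitting Y = k·ln t + ln C by least squares:
Over the data: Σln t = 6.0403, Σ(ln t)² = 9.5056, Σln v = 11.8525, Σln t·ln v = 18.5385.
Normal system: [[9.5056, 6.0403]; [6.0403, 4]]·[k, ln C]ᵀ = [18.5385, 11.8525]ᵀ.
Solving (det = 1.5378): k = 1.66585, ln C = 0.44758.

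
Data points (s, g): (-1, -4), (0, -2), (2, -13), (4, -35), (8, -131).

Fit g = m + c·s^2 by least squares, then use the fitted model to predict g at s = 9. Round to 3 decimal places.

ĝ = -165.153

With design matrix X, XᵀX = [[5, 85]; [85, 4369]] and Xᵀg = [-185, -9000]ᵀ.
Eliminating c: 4369·(row 1) − 85·(row 2) gives 14620·m = 4369·(-185) − 85·(-9000) = -43265, so m = -509/172.
Then c = ((-9000) − 85·(-509/172))/4369 = -5855/2924.
At s = 9: ĝ = (-509/172)·(1) + (-5855/2924)·(81) = -120727/731.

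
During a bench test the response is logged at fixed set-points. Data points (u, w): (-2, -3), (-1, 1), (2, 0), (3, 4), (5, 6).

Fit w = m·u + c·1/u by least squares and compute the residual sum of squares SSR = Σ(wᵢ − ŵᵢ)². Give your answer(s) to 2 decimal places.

SSR = 5.10

Setting ∂/∂m … = 0 gives: 43·m + 5·c = 47;  5·m + (743/450)·c = 91/30.
det = 43·(743/450) − 5² = 20699/450.
m = (47·(743/450) − 5·(91/30))/(20699/450) = 28096/20699; c = (43·(91/30) − 5·47)/(20699/450) = -47055/20699.
Residuals: -58865/41398, 1740/20699, -65329/41398, 14193/20699, -6875/20699; SSR = 211119/41398.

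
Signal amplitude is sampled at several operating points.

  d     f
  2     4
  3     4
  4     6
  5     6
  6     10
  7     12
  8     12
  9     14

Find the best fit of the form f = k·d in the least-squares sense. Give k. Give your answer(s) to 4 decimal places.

k = 1.5493

Entries of MᵀM: Σd·d = 284.
For Mᵀf: Σd·f = 440.
Normal equations: [[284]]·[k]ᵀ = [440]ᵀ.
Hence k = 440 / 284 ≈ 1.5493.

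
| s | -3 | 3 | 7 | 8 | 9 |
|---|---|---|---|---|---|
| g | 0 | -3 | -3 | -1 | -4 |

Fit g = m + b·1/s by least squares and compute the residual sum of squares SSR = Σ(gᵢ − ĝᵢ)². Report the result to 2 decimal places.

SSR = 5.20

Sums needed: Σ1 = 5, Σ1/s = 191/504, Σ1/s·1/s = 68737/254016.
Moment sums: Σg = -11, Σ1/s·g = -1007/504.
So XᵀX·[m, b]ᵀ = Xᵀg: [[5, 191/504]; [191/504, 68737/254016]]·[m, b]ᵀ = [-11, -1007/504]ᵀ.
Eliminating b: (68737/254016)·(row 1) − (191/504)·(row 2) gives (76801/63504)·m = (68737/254016)·(-11) − (191/504)·(-1007/504) = -281885/127008, so m = -281885/153602.
Then b = ((-1007/504) − (191/504)·(-281885/153602))/(68737/254016) = -369684/76801.
Residuals: 35429/153602, 67535/153602, -73297/153602, 110352/76801, -250371/153602; SSR = 399033/76801.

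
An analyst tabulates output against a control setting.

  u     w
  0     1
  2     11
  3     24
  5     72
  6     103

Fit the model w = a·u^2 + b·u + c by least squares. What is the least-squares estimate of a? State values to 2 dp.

Setting ∂/∂a … = 0 gives: 2018·a + 376·b + 74·c = 5768;  376·a + 74·b + 16·c = 1072;  74·a + 16·b + 5·c = 211.
Inverting the 3×3 Gram matrix, [a, b, c]ᵀ = [235/77, -284/231, 223/231]ᵀ.

a = 3.05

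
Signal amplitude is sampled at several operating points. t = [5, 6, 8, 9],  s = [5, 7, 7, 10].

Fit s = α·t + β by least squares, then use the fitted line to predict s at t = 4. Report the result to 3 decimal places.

Setting ∂/∂α … = 0 gives: 206·α + 28·β = 213;  28·α + 4·β = 29.
(Σt·t = 206, Σt = 28, Σ1 = 4, Σt·s = 213, Σs = 29.)
Determinant 206·4 − 28² = 40.
α = (213·4 − 28·29)/40 = 1; β = (206·29 − 28·213)/40 = 1/4.
At t = 4: ŝ = (1)·(4) + (1/4)·(1) = 17/4.

ŝ = 4.250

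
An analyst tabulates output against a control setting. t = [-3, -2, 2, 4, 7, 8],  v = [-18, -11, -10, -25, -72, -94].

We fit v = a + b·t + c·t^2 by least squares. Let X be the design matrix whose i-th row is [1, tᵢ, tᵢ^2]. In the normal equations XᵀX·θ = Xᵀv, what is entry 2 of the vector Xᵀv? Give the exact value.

-1300

Entry 2 ↔ basis t, so (Xᵀv)_{2} = Σᵢ (t)·vᵢ = (-3)·(-18) + (-2)·(-11) + (2)·(-10) + (4)·(-25) + (7)·(-72) + (8)·(-94) = -1300.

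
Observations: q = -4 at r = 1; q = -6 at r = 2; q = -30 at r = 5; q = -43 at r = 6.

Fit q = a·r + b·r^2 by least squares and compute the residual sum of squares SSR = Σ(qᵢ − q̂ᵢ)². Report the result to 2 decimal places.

SSR = 3.79

Compute the Gram sums: Σr·r = 66, Σr·r^2 = 350, Σr^2·r^2 = 1938.
Right-hand side: Σr·q = -424, Σr^2·q = -2326.
So MᵀM·[a, b]ᵀ = Mᵀq: [[66, 350]; [350, 1938]]·[a, b]ᵀ = [-424, -2326]ᵀ.
Determinant 66·1938 − 350² = 5408.
a = ((-424)·1938 − 350·(-2326))/5408 = -1903/1352; b = (66·(-2326) − 350·(-424))/5408 = -1279/1352.
Residuals: -1113/676, 405/676, 465/676, -337/676; SSR = 2563/676.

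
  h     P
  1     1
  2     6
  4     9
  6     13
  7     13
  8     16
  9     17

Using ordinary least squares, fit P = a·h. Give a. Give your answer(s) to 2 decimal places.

With design matrix M, MᵀM = [[251]] and MᵀP = [499]ᵀ.
Hence a = 499 / 251 ≈ 1.98805.

a = 1.99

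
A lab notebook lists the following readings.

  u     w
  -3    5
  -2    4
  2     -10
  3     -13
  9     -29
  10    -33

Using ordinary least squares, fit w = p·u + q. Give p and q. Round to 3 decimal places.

p = -2.944, q = -3.343

Forming MᵀM = [[207, 19]; [19, 6]] and Mᵀw = [-673, -76]ᵀ gives MᵀM·[p, q]ᵀ = Mᵀw.
Eliminating q: 6·(row 1) − 19·(row 2) gives 881·p = 6·(-673) − 19·(-76) = -2594, so p = -2594/881.
Then q = ((-76) − 19·(-2594/881))/6 = -2945/881.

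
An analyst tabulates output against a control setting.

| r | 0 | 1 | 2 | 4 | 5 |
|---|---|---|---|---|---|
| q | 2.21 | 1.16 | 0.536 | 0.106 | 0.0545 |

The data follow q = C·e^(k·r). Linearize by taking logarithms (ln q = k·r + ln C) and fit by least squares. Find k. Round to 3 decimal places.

Taking logs, ln q = k·r + ln C, so regress ln q on r.
AᵀA = [[46.0000, 12.0000]; [12.0000, 5]], rhs = [-24.6239, -4.8361]ᵀ  (here Σr = 12.0000, Σ(r)² = 46.0000, Σln q = -4.8361, Σr·ln q = -24.6239).
Slope k = (n·Σr·ln q − Σr·Σln q)/(n·Σ(r)² − (Σr)²) = (5·-24.6239 − 12.0000·-4.8361)/86.0000 = -0.75682; ln C = (Σln q − k·Σr)/n = 0.84915.

k = -0.757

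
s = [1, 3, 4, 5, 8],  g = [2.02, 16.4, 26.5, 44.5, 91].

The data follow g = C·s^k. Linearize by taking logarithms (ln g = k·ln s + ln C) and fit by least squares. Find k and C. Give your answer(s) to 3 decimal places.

k = 1.851, C = 2.077

Linearized form: ln g = k·ln s + ln C. From the 5 transformed points,
XᵀX = [[10.0431, 6.1738]; [6.1738, 5]], rhs = [23.1049, 15.0839]ᵀ  (here Σln s = 6.1738, Σ(ln s)² = 10.0431, Σln g = 15.0839, Σln s·ln g = 23.1049).
Slope k = (n·Σln s·ln g − Σln s·Σln g)/(n·Σ(ln s)² − (Σln s)²) = (5·23.1049 − 6.1738·15.0839)/12.1000 = 1.85123; ln C = (Σln g − k·Σln s)/n = 0.73096, so C = exp(0.73096) = 2.07708.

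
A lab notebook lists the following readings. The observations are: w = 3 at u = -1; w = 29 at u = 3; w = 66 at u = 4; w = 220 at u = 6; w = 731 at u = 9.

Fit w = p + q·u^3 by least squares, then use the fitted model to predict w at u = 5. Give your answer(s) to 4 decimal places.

Compute the Gram sums: Σ1 = 5, Σu^3 = 1035, Σu^3·u^3 = 582923.
And Σw = 1049, Σu^3·w = 585423.
XᵀX·[p, q]ᵀ = Xᵀw becomes [[5, 1035]; [1035, 582923]]·[p, q]ᵀ = [1049, 585423]ᵀ.
det = 5·582923 − 1035² = 1843390.
p = (1049·582923 − 1035·585423)/1843390 = 2786711/921695; q = (5·585423 − 1035·1049)/1843390 = 184140/184339.
At u = 5: ŵ = (2786711/921695)·(1) + (184140/184339)·(125) = 117874211/921695.

ŵ = 127.8885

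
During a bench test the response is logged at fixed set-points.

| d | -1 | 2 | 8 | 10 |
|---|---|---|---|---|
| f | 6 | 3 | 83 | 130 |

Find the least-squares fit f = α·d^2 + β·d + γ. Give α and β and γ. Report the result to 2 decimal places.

α = 1.48, β = -1.91, γ = 2.05

The normal system AᵀA·[α, β, γ]ᵀ = Aᵀf is [[14113, 1519, 169]; [1519, 169, 19]; [169, 19, 4]]·[α, β, γ]ᵀ = [18330, 1964, 222]ᵀ.
Inverting the 3×3 Gram matrix, [α, β, γ]ᵀ = [7123/4812, -15351/8020, 12337/6015]ᵀ.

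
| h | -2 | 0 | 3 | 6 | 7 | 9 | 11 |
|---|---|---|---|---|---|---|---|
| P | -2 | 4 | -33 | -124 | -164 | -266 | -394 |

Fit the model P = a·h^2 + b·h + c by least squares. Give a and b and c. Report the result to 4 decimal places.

Sums needed: Σh^2·h^2 = 24996, Σh^2·h = 2638, Σh^2 = 300, Σh·h = 300, Σh = 34, Σ1 = 7.
Right-hand side: Σh^2·P = -82025, Σh·P = -8715, ΣP = -979.
Solving the 3×3 system (Gaussian elimination) gives a = -2545939/849058, b = -2638037/849058, c = 227012/60647.

a = -2.9985, b = -3.1070, c = 3.7432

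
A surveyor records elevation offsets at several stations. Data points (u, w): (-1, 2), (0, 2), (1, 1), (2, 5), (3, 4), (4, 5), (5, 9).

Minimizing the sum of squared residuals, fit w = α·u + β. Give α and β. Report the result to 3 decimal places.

Entries of AᵀA: Σu·u = 56, Σu = 14, Σ1 = 7.
Moment sums: Σu·w = 86, Σw = 28.
So AᵀA·[α, β]ᵀ = Aᵀw: [[56, 14]; [14, 7]]·[α, β]ᵀ = [86, 28]ᵀ.
Eliminating β: 7·(row 1) − 14·(row 2) gives 196·α = 7·86 − 14·28 = 210, so α = 15/14.
Then β = (28 − 14·(15/14))/7 = 13/7.

α = 1.071, β = 1.857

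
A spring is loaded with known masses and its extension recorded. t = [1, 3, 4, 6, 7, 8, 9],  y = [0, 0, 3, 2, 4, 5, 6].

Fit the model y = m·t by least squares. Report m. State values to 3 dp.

MᵀM·[m]ᵀ = Mᵀy reads: 256·m = 146.
(Σt·t = 256, Σt·y = 146.)
Hence m = 146 / 256 ≈ 0.570312.

m = 0.570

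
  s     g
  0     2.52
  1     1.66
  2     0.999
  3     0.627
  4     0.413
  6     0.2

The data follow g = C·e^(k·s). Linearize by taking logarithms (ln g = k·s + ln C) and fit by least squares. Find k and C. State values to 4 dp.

k = -0.4289, C = 2.4320

Let Y = ln g. Fitting Y = k·s + ln C by least squares:
Σs = 16.0000, Σ(s)² = 66.0000, Σln g = -1.5305, Σs·ln g = -14.0895.
Equations: 66.0000·k + 16.0000·ln C = -14.0895;  16.0000·k + 6·ln C = -1.5305.
Δ = 66.0000·6 − (16.0000)² = 140.0000; k = (-14.0895·6 − 16.0000·-1.5305)/140.0000 = -0.42892, ln C = (66.0000·-1.5305 − 16.0000·-14.0895)/140.0000 = 0.88871, so C = exp(0.88871) = 2.43200.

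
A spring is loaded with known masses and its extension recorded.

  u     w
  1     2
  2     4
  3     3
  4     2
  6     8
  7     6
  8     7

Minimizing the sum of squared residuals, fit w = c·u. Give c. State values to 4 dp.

Normal-equation sums: Σu·u = 179.
Moment sums: Σu·w = 173.
So XᵀX·[c]ᵀ = Xᵀw: [[179]]·[c]ᵀ = [173]ᵀ.
c = 173/179 = 0.96648.

c = 0.9665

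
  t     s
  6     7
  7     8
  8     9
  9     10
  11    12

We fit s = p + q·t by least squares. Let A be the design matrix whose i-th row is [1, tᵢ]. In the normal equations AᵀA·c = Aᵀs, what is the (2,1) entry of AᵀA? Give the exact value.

41

Row 2 ↔ basis t, column 1 ↔ basis 1, so (AᵀA)_{2,1} = Σᵢ t = (6)·(1) + (7)·(1) + (8)·(1) + (9)·(1) + (11)·(1) = 41.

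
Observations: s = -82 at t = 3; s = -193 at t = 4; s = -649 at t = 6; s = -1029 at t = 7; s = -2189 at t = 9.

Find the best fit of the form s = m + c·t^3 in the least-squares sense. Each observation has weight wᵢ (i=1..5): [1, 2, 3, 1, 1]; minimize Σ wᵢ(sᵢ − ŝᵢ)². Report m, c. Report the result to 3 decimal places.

m = -0.748, c = -3.001

Setting ∂/∂m … = 0 gives: 8·m + 1875·c = -5633;  1875·m + 797979·c = -2396198.
det = 8·797979 − 1875² = 2868207.
m = ((-5633)·797979 − 1875·(-2396198))/2868207 = -714819/956069; c = (8·(-2396198) − 1875·(-5633))/2868207 = -8607709/2868207.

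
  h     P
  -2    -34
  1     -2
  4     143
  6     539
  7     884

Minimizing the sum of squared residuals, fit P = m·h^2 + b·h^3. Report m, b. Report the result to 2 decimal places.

m = -3.08, b = 3.01

Compute the Gram sums: Σh^2·h^2 = 3970, Σh^2·h^3 = 25576, Σh^3·h^3 = 168466.
And Σh^2·P = 64870, Σh^3·P = 429058.
So MᵀM·[m, b]ᵀ = MᵀP: [[3970, 25576]; [25576, 168466]]·[m, b]ᵀ = [64870, 429058]ᵀ.
Determinant 3970·168466 − 25576² = 14678244.
m = (64870·168466 − 25576·429058)/14678244 = -3766499/1223187; b = (3970·429058 − 25576·64870)/14678244 = 3687095/1223187.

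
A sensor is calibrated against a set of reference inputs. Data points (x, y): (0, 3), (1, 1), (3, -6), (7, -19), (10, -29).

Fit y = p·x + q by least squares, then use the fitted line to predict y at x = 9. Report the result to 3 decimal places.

Forming AᵀA = [[159, 21]; [21, 5]] and Aᵀy = [-440, -50]ᵀ gives AᵀA·[p, q]ᵀ = Aᵀy.
det = 159·5 − 21² = 354.
p = ((-440)·5 − 21·(-50))/354 = -575/177; q = (159·(-50) − 21·(-440))/354 = 215/59.
At x = 9: ŷ = (-575/177)·(9) + (215/59)·(1) = -1510/59.

ŷ = -25.593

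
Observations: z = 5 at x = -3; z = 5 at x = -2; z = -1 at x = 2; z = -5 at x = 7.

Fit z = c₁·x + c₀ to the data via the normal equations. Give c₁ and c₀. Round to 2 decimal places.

c₁ = -1.06, c₀ = 2.06

From the data, Σx·x = 66, Σx = 4, Σ1 = 4.
And Σx·z = -62, Σz = 4.
So MᵀM·[c₁, c₀]ᵀ = Mᵀz: [[66, 4]; [4, 4]]·[c₁, c₀]ᵀ = [-62, 4]ᵀ.
Δ = 66·4 − 4² = 248.
c₁ = ((-62)·4 − 4·4)/248 = -33/31; c₀ = (66·4 − 4·(-62))/248 = 64/31.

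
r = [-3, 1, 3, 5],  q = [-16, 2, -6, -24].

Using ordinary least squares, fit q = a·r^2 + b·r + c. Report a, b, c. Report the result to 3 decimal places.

a = -1.364, b = 1.709, c = 1.436

From the data, Σr^2·r^2 = 788, Σr^2·r = 126, Σr^2 = 44, Σr·r = 44, Σr = 6, Σ1 = 4.
And Σr^2·q = -796, Σr·q = -88, Σq = -44.
Inverting the 3×3 Gram matrix, [a, b, c]ᵀ = [-15/11, 94/55, 79/55]ᵀ.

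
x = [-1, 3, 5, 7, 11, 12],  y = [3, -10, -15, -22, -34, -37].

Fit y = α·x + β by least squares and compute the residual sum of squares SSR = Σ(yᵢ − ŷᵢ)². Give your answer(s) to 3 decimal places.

SSR = 0.759

Entries of MᵀM: Σx·x = 349, Σx = 37, Σ1 = 6.
Moment sums: Σx·y = -1080, Σy = -115.
So MᵀM·[α, β]ᵀ = Mᵀy: [[349, 37]; [37, 6]]·[α, β]ᵀ = [-1080, -115]ᵀ.
Δ = 349·6 − 37² = 725.
α = ((-1080)·6 − 37·(-115))/725 = -89/29; β = (349·(-115) − 37·(-1080))/725 = -7/29.
Residuals: 5/29, -16/29, 17/29, -8/29, 0, 2/29; SSR = 22/29.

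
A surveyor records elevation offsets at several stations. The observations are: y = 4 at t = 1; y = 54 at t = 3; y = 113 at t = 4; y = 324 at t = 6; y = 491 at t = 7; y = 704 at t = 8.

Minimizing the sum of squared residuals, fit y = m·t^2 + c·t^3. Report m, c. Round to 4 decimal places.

m = 3.0592, c = 0.9929

Forming XᵀX = [[8131, 58619]; [58619, 431275]] and Xᵀy = [83077, 607539]ᵀ gives XᵀX·[m, c]ᵀ = Xᵀy.
Determinant 8131·431275 − 58619² = 70509864.
m = (83077·431275 − 58619·607539)/70509864 = 107852267/35254932; c = (8131·607539 − 58619·83077)/70509864 = 35004473/35254932.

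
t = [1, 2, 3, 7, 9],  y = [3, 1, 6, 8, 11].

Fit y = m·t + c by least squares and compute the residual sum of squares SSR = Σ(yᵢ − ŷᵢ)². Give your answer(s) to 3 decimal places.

SSR = 8.983

Entries of AᵀA: Σt·t = 144, Σt = 22, Σ1 = 5.
For Aᵀy: Σt·y = 178, Σy = 29.
Eliminating c: 5·(row 1) − 22·(row 2) gives 236·m = 5·178 − 22·29 = 252, so m = 63/59.
Then c = (29 − 22·(63/59))/5 = 65/59.
Residuals: 49/59, -132/59, 100/59, -34/59, 17/59; SSR = 530/59.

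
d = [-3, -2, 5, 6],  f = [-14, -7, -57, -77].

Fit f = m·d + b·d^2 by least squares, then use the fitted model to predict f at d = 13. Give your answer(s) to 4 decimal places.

Compute the Gram sums: Σd·d = 74, Σd·d^2 = 306, Σd^2·d^2 = 2018.
Right-hand side: Σd·f = -691, Σd^2·f = -4351.
Δ = 74·2018 − 306² = 55696.
m = ((-691)·2018 − 306·(-4351))/55696 = -7879/6962; b = (74·(-4351) − 306·(-691))/55696 = -6908/3481.
At d = 13: f̂ = (-7879/6962)·(13) + (-6908/3481)·(169) = -2437331/6962.

f̂ = -350.0906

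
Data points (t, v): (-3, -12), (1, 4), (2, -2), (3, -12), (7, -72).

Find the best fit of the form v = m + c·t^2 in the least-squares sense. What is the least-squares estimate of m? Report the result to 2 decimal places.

Sums needed: Σ1 = 5, Σt^2 = 72, Σt^2·t^2 = 2580.
For Aᵀv: Σv = -94, Σt^2·v = -3748.
AᵀA·[m, c]ᵀ = Aᵀv becomes [[5, 72]; [72, 2580]]·[m, c]ᵀ = [-94, -3748]ᵀ.
Eliminating c: 2580·(row 1) − 72·(row 2) gives 7716·m = 2580·(-94) − 72·(-3748) = 27336, so m = 2278/643.
Then c = ((-3748) − 72·(2278/643))/2580 = -2993/1929.

m = 3.54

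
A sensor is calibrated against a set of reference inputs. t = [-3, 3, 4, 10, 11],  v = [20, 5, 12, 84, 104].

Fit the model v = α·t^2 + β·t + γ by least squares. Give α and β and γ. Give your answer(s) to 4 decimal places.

α = 1.0394, β = -2.3241, γ = 3.6108

Entries of XᵀX: Σt^2·t^2 = 25059, Σt^2·t = 2395, Σt^2 = 255, Σt·t = 255, Σt = 25, Σ1 = 5.
And Σt^2·v = 21401, Σt·v = 1987, Σv = 225.
Row-reducing yields α = 211/203, β = -337/145, γ = 733/203.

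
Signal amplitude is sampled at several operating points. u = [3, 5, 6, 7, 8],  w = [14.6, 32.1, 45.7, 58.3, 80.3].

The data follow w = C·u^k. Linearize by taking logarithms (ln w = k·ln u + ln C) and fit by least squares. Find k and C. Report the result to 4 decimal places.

k = 1.7086, C = 2.1630

Linearized form: ln w = k·ln u + ln C. From the 5 transformed points,
AᵀA = [[15.1183, 8.5252]; [8.5252, 5]], rhs = [32.4078, 18.4233]ᵀ  (here Σln u = 8.5252, Σ(ln u)² = 15.1183, Σln w = 18.4233, Σln u·ln w = 32.4078).
Slope k = (n·Σln u·ln w − Σln u·Σln w)/(n·Σ(ln u)² − (Σln u)²) = (5·32.4078 − 8.5252·18.4233)/2.9130 = 1.70859; ln C = (Σln w − k·Σln u)/n = 0.77148, so C = exp(0.77148) = 2.16296.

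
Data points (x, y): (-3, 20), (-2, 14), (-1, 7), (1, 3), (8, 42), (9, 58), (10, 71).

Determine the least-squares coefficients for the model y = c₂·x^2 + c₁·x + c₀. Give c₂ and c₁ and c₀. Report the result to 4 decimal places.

AᵀA·[c₂, c₁, c₀]ᵀ = Aᵀy reads: 20756·c₂ + 2206·c₁ + 260·c₀ = 14732;  2206·c₂ + 260·c₁ + 22·c₀ = 1476;  260·c₂ + 22·c₁ + 7·c₀ = 215.
(Σx^2·x^2 = 20756, Σx^2·x = 2206, Σx^2 = 260, Σx·x = 260, Σx = 22, Σ1 = 7, Σx^2·y = 14732, Σx·y = 1476, Σy = 215.)
Inverting the 3×3 Gram matrix, [c₂, c₁, c₀]ᵀ = [308165/331401, -852898/331401, 67293/15781]ᵀ.

c₂ = 0.9299, c₁ = -2.5736, c₀ = 4.2642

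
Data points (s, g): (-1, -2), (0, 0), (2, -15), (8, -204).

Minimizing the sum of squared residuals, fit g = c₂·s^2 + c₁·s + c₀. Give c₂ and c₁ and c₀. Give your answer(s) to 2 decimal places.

c₂ = -3.02, c₁ = -1.32, c₀ = -0.19

The normal system AᵀA·[c₂, c₁, c₀]ᵀ = Aᵀg is [[4113, 519, 69]; [519, 69, 9]; [69, 9, 4]]·[c₂, c₁, c₀]ᵀ = [-13118, -1660, -221]ᵀ.
Inverting the 3×3 Gram matrix, [c₂, c₁, c₀]ᵀ = [-2047/678, -4487/3390, -108/565]ᵀ.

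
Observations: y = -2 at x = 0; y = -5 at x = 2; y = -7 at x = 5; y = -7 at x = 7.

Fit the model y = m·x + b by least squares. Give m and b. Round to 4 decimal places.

m = -0.7069, b = -2.7759

Setting ∂/∂m … = 0 gives: 78·m + 14·b = -94;  14·m + 4·b = -21.
(Σx·x = 78, Σx = 14, Σ1 = 4, Σx·y = -94, Σy = -21.)
Δ = 78·4 − 14² = 116.
m = ((-94)·4 − 14·(-21))/116 = -41/58; b = (78·(-21) − 14·(-94))/116 = -161/58.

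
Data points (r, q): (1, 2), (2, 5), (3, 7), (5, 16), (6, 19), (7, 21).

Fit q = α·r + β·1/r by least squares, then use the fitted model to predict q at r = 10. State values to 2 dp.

q̂ = 30.79

MᵀM·[α, β]ᵀ = Mᵀq reads: 124·α + 6·β = 374;  6·α + (31957/22050)·β = 81/5.
Δ = 124·(31957/22050) − 6² = 1584434/11025.
α = (374·(31957/22050) − 6·(81/5))/(1584434/11025) = 4904329/1584434; β = (124·(81/5) − 6·374)/(1584434/11025) = -1296540/792217.
At r = 10: q̂ = (4904329/1584434)·(10) + (-1296540/792217)·(1/10) = 1434823/46601.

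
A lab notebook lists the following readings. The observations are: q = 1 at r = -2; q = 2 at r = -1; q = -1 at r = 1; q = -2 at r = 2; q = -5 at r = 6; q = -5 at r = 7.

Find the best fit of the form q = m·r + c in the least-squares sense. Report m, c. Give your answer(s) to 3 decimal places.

Forming MᵀM = [[95, 13]; [13, 6]] and Mᵀq = [-74, -10]ᵀ gives MᵀM·[m, c]ᵀ = Mᵀq.
Eliminating c: 6·(row 1) − 13·(row 2) gives 401·m = 6·(-74) − 13·(-10) = -314, so m = -314/401.
Then c = ((-10) − 13·(-314/401))/6 = 12/401.

m = -0.783, c = 0.030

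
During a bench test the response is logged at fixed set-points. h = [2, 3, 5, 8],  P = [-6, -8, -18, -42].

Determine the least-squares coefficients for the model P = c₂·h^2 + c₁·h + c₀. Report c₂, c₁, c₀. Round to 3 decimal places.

c₂ = -0.682, c₁ = 0.773, c₀ = -4.591

Compute the Gram sums: Σh^2·h^2 = 4818, Σh^2·h = 672, Σh^2 = 102, Σh·h = 102, Σh = 18, Σ1 = 4.
For AᵀP: Σh^2·P = -3234, Σh·P = -462, ΣP = -74.
Inverting the 3×3 Gram matrix, [c₂, c₁, c₀]ᵀ = [-15/22, 17/22, -101/22]ᵀ.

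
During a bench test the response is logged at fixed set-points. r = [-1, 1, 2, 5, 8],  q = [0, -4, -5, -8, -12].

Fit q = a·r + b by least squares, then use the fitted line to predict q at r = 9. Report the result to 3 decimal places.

q̂ = -13.360

With design matrix X, XᵀX = [[95, 15]; [15, 5]] and Xᵀq = [-150, -29]ᵀ.
Determinant 95·5 − 15² = 250.
a = ((-150)·5 − 15·(-29))/250 = -63/50; b = (95·(-29) − 15·(-150))/250 = -101/50.
At r = 9: q̂ = (-63/50)·(9) + (-101/50)·(1) = -334/25.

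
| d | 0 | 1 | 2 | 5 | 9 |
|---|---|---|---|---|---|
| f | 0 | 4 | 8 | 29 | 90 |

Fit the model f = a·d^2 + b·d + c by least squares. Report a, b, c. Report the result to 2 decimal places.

a = 1.01, b = 0.76, c = 1.26

Entries of AᵀA: Σd^2·d^2 = 7203, Σd^2·d = 863, Σd^2 = 111, Σd·d = 111, Σd = 17, Σ1 = 5.
Right-hand side: Σd^2·f = 8051, Σd·f = 975, Σf = 131.
AᵀA·[a, b, c]ᵀ = Aᵀf becomes [[7203, 863, 111]; [863, 111, 17]; [111, 17, 5]]·[a, b, c]ᵀ = [8051, 975, 131]ᵀ.
Inverting the 3×3 Gram matrix, [a, b, c]ᵀ = [20529/20371, 15406/20371, 25596/20371]ᵀ.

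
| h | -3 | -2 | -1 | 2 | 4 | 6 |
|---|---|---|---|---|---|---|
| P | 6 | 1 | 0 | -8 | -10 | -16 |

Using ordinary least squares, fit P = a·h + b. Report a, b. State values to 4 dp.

Sums needed: Σh·h = 70, Σh = 6, Σ1 = 6.
Moment sums: Σh·P = -172, ΣP = -27.
XᵀX·[a, b]ᵀ = XᵀP becomes [[70, 6]; [6, 6]]·[a, b]ᵀ = [-172, -27]ᵀ.
Eliminating b: 6·(row 1) − 6·(row 2) gives 384·a = 6·(-172) − 6·(-27) = -870, so a = -145/64.
Then b = ((-27) − 6·(-145/64))/6 = -143/64.

a = -2.2656, b = -2.2344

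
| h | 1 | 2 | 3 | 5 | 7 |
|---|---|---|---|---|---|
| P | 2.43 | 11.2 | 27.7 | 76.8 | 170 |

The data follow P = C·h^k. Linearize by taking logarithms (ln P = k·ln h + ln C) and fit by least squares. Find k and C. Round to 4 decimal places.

k = 2.1672, C = 2.4665

With ln Pᵢ as the transformed response and ln hᵢ as the regressor:
Σln h = 5.3471, Σ(ln h)² = 8.0643, Σln P = 16.1022, Σln h·ln P = 22.3043.
Equations: 8.0643·k + 5.3471·ln C = 22.3043;  5.3471·k + 5·ln C = 16.1022.
Δ = 8.0643·5 − (5.3471)² = 11.7297; k = (22.3043·5 − 5.3471·16.1022)/11.7297 = 2.16721, ln C = (8.0643·16.1022 − 5.3471·22.3043)/11.7297 = 0.90278, so C = exp(0.90278) = 2.46646.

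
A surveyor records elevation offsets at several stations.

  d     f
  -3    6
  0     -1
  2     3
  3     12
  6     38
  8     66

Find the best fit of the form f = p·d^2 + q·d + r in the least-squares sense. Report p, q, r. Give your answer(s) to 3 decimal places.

Forming XᵀX = [[5570, 736, 122]; [736, 122, 16]; [122, 16, 6]] and Xᵀf = [5766, 780, 124]ᵀ gives XᵀX·[p, q, r]ᵀ = Xᵀf.
Solving the 3×3 system (Gaussian elimination) gives p = 2603/2730, q = 142/195, r = -603/910.

p = 0.953, q = 0.728, r = -0.663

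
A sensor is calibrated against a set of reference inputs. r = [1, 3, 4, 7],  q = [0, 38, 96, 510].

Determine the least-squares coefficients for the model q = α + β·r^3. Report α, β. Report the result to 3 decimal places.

α = -1.129, β = 1.491

Compute the Gram sums: Σ1 = 4, Σr^3 = 435, Σr^3·r^3 = 122475.
Moment sums: Σq = 644, Σr^3·q = 182100.
Determinant 4·122475 − 435² = 300675.
α = (644·122475 − 435·182100)/300675 = -4528/4009; β = (4·182100 − 435·644)/300675 = 29884/20045.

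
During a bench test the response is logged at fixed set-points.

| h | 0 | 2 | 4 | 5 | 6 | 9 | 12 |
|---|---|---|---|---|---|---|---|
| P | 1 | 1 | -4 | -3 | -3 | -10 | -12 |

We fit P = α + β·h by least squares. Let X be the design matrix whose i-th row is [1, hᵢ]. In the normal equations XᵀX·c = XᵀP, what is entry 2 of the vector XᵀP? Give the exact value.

Entry 2 ↔ basis h, so (XᵀP)_{2} = Σᵢ (h)·Pᵢ = (0)·(1) + (2)·(1) + (4)·(-4) + (5)·(-3) + (6)·(-3) + (9)·(-10) + (12)·(-12) = -281.

-281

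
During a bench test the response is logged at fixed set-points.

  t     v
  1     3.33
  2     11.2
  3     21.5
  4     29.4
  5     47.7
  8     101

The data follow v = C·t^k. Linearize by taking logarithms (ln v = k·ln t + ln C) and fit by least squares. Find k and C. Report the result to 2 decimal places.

k = 1.62, C = 3.44

With ln vᵢ as the transformed response and ln tᵢ as the regressor:
Σln t = 6.8669, Σ(ln t)² = 10.5236, Σln v = 18.5480, Σln t·ln v = 25.5495.
Normal system: [[10.5236, 6.8669]; [6.8669, 6]]·[k, ln C]ᵀ = [25.5495, 18.5480]ᵀ.
Solving (det = 15.9867): k = 1.62191, ln C = 1.23507, so C = exp(1.23507) = 3.43861.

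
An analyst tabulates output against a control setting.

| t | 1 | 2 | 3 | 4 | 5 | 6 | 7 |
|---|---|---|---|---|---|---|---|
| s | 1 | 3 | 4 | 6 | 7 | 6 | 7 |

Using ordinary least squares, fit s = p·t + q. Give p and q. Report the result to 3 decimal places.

Normal-equation sums: Σt·t = 140, Σt = 28, Σ1 = 7.
And Σt·s = 163, Σs = 34.
Normal equations: [[140, 28]; [28, 7]]·[p, q]ᵀ = [163, 34]ᵀ.
Δ = 140·7 − 28² = 196.
p = (163·7 − 28·34)/196 = 27/28; q = (140·34 − 28·163)/196 = 1.

p = 0.964, q = 1.000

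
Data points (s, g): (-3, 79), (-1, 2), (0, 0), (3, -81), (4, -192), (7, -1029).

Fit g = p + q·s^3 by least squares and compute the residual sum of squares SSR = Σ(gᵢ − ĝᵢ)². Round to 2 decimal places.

Normal-equation sums: Σ1 = 6, Σs^3 = 406, Σs^3·s^3 = 123204.
Right-hand side: Σg = -1221, Σs^3·g = -369557.
Eliminating q: 123204·(row 1) − 406·(row 2) gives 574388·p = 123204·(-1221) − 406·(-369557) = -391942, so p = -195971/287194.
Then q = ((-369557) − 406·(-195971/287194))/123204 = -430404/143597.
Residuals: -357519/287194, -90449/287194, 195971/287194, 175073/287194, 146435/287194, -69511/287194; SSR = 805487/287194.

SSR = 2.80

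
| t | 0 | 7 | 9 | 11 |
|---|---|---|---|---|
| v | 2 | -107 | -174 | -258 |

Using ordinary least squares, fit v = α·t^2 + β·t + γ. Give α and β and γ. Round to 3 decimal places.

The normal system MᵀM·[α, β, γ]ᵀ = Mᵀv is [[23603, 2403, 251]; [2403, 251, 27]; [251, 27, 4]]·[α, β, γ]ᵀ = [-50555, -5153, -537]ᵀ.
Inverting the 3×3 Gram matrix, [α, β, γ]ᵀ = [-30343/15020, -105361/75100, 37282/18775]ᵀ.

α = -2.020, β = -1.403, γ = 1.986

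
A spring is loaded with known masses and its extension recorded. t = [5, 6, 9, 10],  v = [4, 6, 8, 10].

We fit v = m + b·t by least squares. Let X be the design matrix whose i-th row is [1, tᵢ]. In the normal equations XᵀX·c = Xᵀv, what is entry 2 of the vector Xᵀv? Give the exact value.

Entry 2 ↔ basis t, so (Xᵀv)_{2} = Σᵢ (t)·vᵢ = (5)·(4) + (6)·(6) + (9)·(8) + (10)·(10) = 228.

228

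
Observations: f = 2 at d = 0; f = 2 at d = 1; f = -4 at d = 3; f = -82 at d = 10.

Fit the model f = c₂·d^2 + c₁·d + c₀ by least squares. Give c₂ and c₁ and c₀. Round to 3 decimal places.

The normal equations are: 10082·c₂ + 1028·c₁ + 110·c₀ = -8234;  1028·c₂ + 110·c₁ + 14·c₀ = -830;  110·c₂ + 14·c₁ + 4·c₀ = -82.
(Σd^2·d^2 = 10082, Σd^2·d = 1028, Σd^2 = 110, Σd·d = 110, Σd = 14, Σ1 = 4, Σd^2·f = -8234, Σd·f = -830, Σf = -82.)
Inverting the 3×3 Gram matrix, [c₂, c₁, c₀]ᵀ = [-865/946, 697/946, 1955/946]ᵀ.

c₂ = -0.914, c₁ = 0.737, c₀ = 2.067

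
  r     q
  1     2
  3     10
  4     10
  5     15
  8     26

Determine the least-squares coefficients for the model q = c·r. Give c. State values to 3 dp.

Setting ∂/∂c … = 0 gives: 115·c = 355.
(Σr·r = 115, Σr·q = 355.)
c = 355/115 = 3.08696.

c = 3.087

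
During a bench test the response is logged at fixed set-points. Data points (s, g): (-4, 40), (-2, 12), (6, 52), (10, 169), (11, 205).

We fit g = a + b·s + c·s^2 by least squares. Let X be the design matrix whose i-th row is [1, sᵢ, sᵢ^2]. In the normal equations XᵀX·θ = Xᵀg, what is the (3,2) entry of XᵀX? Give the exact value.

2475

Row 3 ↔ basis s^2, column 2 ↔ basis s, so (XᵀX)_{3,2} = Σᵢ (s^2)·(s) = (16)·(-4) + (4)·(-2) + (36)·(6) + (100)·(10) + (121)·(11) = 2475.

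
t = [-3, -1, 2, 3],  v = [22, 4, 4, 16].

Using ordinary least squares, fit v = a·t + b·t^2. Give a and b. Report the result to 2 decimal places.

a = -1.24, b = 2.07

The normal equations are: 23·a + 7·b = -14;  7·a + 179·b = 362.
(Σt·t = 23, Σt·t^2 = 7, Σt^2·t^2 = 179, Σt·v = -14, Σt^2·v = 362.)
Eliminating b: 179·(row 1) − 7·(row 2) gives 4068·a = 179·(-14) − 7·362 = -5040, so a = -140/113.
Then b = (362 − 7·(-140/113))/179 = 234/113.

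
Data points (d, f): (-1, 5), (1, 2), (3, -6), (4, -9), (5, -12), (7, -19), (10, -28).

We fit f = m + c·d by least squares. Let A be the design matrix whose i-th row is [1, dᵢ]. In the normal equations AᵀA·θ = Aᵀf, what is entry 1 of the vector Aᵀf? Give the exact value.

Entry 1 ↔ basis 1, so (Aᵀf)_{1} = Σᵢ fᵢ = (1)·(5) + (1)·(2) + (1)·(-6) + (1)·(-9) + (1)·(-12) + (1)·(-19) + (1)·(-28) = -67.

-67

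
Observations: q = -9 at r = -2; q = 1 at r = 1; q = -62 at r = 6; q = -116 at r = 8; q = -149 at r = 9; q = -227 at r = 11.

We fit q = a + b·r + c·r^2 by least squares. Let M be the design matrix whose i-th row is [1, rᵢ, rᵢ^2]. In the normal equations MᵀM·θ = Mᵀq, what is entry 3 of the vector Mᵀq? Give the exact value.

-49227

Entry 3 ↔ basis r^2, so (Mᵀq)_{3} = Σᵢ (r^2)·qᵢ = (4)·(-9) + (1)·(1) + (36)·(-62) + (64)·(-116) + (81)·(-149) + (121)·(-227) = -49227.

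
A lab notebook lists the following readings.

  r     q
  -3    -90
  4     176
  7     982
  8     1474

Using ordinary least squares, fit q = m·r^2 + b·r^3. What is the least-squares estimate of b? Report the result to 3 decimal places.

b = 3.003

Compute the Gram sums: Σr^2·r^2 = 6834, Σr^2·r^3 = 50356, Σr^3·r^3 = 384618.
Right-hand side: Σr^2·q = 144460, Σr^3·q = 1105208.
Eliminating b: 384618·(row 1) − 50356·(row 2) gives 92752676·m = 384618·144460 − 50356·1105208 = -91937768, so m = -22984442/23188169.
Then b = (1105208 − 50356·(-22984442/23188169))/384618 = 69640928/23188169.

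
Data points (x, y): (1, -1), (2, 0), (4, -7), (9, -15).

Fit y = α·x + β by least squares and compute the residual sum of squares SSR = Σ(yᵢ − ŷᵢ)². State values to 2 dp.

SSR = 6.33

Entries of MᵀM: Σx·x = 102, Σx = 16, Σ1 = 4.
Moment sums: Σx·y = -164, Σy = -23.
Δ = 102·4 − 16² = 152.
α = ((-164)·4 − 16·(-23))/152 = -36/19; β = (102·(-23) − 16·(-164))/152 = 139/76.
Residuals: -71/76, 149/76, -5/4, 17/76; SSR = 481/76.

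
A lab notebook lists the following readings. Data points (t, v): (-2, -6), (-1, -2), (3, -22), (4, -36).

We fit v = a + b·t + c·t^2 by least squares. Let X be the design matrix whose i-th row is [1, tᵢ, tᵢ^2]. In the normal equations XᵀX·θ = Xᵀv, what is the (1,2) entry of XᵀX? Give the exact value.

4

Row 1 ↔ basis 1, column 2 ↔ basis t, so (XᵀX)_{1,2} = Σᵢ t = (1)·(-2) + (1)·(-1) + (1)·(3) + (1)·(4) = 4.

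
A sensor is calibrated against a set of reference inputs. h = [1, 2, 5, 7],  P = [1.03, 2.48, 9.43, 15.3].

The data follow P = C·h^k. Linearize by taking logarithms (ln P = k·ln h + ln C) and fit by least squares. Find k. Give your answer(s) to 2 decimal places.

Let Y = ln P. Fitting Y = k·ln h + ln C by least squares:
AᵀA = [[6.8573, 4.2485]; [4.2485, 4]], rhs = [9.5491, 5.9096]ᵀ  (here Σln h = 4.2485, Σ(ln h)² = 6.8573, Σln P = 5.9096, Σln h·ln P = 9.5491).
Δ = 6.8573·4 − (4.2485)² = 9.3795; k = (9.5491·4 − 4.2485·5.9096)/9.3795 = 1.39556, ln C = (6.8573·5.9096 − 4.2485·9.5491)/9.3795 = -0.00487.

k = 1.40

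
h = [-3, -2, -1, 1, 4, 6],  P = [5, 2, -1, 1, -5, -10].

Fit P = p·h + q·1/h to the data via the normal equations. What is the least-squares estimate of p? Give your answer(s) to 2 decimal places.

Compute the Gram sums: Σh·h = 67, Σh·1/h = 6, Σ1/h·1/h = 353/144.
Moment sums: Σh·P = -97, Σ1/h·P = -43/12.
Normal equations: [[67, 6]; [6, 353/144]]·[p, q]ᵀ = [-97, -43/12]ᵀ.
Determinant 67·(353/144) − 6² = 18467/144.
p = ((-97)·(353/144) − 6·(-43/12))/(18467/144) = -31145/18467; q = (67·(-43/12) − 6·(-97))/(18467/144) = 49236/18467.

p = -1.69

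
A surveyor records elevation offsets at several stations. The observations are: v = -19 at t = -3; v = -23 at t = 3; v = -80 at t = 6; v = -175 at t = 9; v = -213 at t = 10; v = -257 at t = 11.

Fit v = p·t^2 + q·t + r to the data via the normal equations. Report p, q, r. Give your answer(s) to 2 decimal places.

p = -2.04, q = -0.69, r = -2.66

Compute the Gram sums: Σt^2·t^2 = 32660, Σt^2·t = 3276, Σt^2 = 356, Σt·t = 356, Σt = 36, Σ1 = 6.
Right-hand side: Σt^2·v = -69830, Σt·v = -7024, Σv = -767.
So MᵀM·[p, q, r]ᵀ = Mᵀv: [[32660, 3276, 356]; [3276, 356, 36]; [356, 36, 6]]·[p, q, r]ᵀ = [-69830, -7024, -767]ᵀ.
Inverting the 3×3 Gram matrix, [p, q, r]ᵀ = [-48293/23672, -81413/118360, -3579/1345]ᵀ.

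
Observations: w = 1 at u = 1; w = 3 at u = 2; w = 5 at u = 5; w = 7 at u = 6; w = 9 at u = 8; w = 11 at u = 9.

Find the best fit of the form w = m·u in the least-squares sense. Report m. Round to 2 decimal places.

m = 1.16

The normal system AᵀA·[m]ᵀ = Aᵀw is [[211]]·[m]ᵀ = [245]ᵀ.
m = 245/211 = 1.16114.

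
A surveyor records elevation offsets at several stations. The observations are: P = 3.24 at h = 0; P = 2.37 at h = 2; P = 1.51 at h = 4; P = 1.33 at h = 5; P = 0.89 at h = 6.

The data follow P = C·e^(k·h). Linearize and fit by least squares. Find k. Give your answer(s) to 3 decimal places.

k = -0.207

Linearized form: ln P = k·h + ln C. From the 5 transformed points,
AᵀA = [[81.0000, 17.0000]; [17.0000, 5]], rhs = [4.1009, 2.6192]ᵀ  (here Σh = 17.0000, Σ(h)² = 81.0000, Σln P = 2.6192, Σh·ln P = 4.1009).
Slope k = (n·Σh·ln P − Σh·Σln P)/(n·Σ(h)² − (Σh)²) = (5·4.1009 − 17.0000·2.6192)/116.0000 = -0.20709; ln C = (Σln P − k·Σh)/n = 1.22794.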